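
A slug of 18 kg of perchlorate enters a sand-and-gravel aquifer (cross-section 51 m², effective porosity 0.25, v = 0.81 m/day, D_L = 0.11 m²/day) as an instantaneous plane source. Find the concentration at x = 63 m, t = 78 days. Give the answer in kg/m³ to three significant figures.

For an instantaneous plane source, C(x,t) = M/(n_e·A·√(4πDt)) · exp(−(x−vt)²/(4Dt)), with n_e·A the pore (flow) area.
Plume center vt = 0.81 × 78 = 63.18 m, so the well at 63 m is 0.18 m upgradient of the peak.
√(4πDt) = 10.38 m, giving peak height M/(n_e·A·√(4πDt)) = 18/(0.25 × 51 × 10.38) = 0.1360 kg/m³.
(x−vt)²/(4Dt) = (-0.18)²/(4 × 0.11 × 78) = 0.0009441; exp(−0.0009441) = 0.9991.
C = 0.1360 × 0.9991 = 0.136 kg/m³.

0.136 kg/m³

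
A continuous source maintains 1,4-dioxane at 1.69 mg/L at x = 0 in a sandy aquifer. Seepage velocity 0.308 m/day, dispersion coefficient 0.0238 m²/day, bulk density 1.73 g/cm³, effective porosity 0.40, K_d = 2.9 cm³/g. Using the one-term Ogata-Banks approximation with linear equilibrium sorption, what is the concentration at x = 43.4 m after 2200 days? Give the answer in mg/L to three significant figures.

1.68 mg/L

Retardation factor R = 1 + ρ_b·K_d/n = 1 + 1.73 × 2.9/0.40 = 13.54.
Sorption retards both mechanisms: v_R = v/R = 0.02275 m/day, D_R = D/R = 0.001758 m²/day.
v_R·t = 0.02275 × 2200 = 50.05 m; 2√(D_R t) = 3.933 m; argument = (43.4 − 50.05)/3.933 = -1.691.
C = C₀ × ½·erfc(-1.691) = 1.69 × 0.9916 = 1.68 mg/L.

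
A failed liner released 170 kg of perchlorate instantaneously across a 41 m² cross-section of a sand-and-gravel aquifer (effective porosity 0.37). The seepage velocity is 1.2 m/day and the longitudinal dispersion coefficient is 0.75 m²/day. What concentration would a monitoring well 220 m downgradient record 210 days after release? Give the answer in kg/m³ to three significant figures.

0.0496 kg/m³

For an instantaneous plane source, C(x,t) = M/(n_e·A·√(4πDt)) · exp(−(x−vt)²/(4Dt)), with n_e·A the pore (flow) area.
Plume center vt = 1.2 × 210 = 252 m, so the well at 220 m is 32 m upgradient of the peak.
√(4πDt) = 44.49 m, giving peak height M/(n_e·A·√(4πDt)) = 170/(0.37 × 41 × 44.49) = 0.2519 kg/m³.
(x−vt)²/(4Dt) = (-32)²/(4 × 0.75 × 210) = 1.625; exp(−1.625) = 0.1969.
C = 0.2519 × 0.1969 = 0.0496 kg/m³.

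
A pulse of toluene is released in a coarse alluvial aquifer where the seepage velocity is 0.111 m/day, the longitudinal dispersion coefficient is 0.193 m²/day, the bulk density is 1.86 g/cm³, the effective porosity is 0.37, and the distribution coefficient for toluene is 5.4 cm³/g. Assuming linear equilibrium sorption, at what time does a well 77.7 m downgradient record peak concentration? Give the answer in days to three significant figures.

19300 days

Retardation factor R = 1 + ρ_b·K_d/n = 1 + 1.86 × 5.4/0.37 = 28.15.
Sorption retards both mechanisms: v_R = v/R = 0.003943 m/day, D_R = D/R = 0.006856 m²/day.
Peak time from v_R²t² + 2D_R t − x² = 0: t = (√(D_R² + v_R²x²) − D_R)/v_R².
√(D_R² + v_R²x²) = √(0.006856² + 0.003943² × 77.7²) = 0.3064; v_R² = 1.555e-05.
t = (0.3064 − 0.006856)/1.555e-05 = 19300 days.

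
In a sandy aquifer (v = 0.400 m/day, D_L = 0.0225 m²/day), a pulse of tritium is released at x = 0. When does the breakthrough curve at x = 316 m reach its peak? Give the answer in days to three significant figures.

For the 1D instantaneous-source solution, setting ∂C/∂t = 0 at fixed x gives v²t² + 2Dt − x² = 0, so t = (√(D² + v²x²) − D)/v².
√(D² + v²x²) = √(0.0225² + 0.400² × 316²) = 126.4; v² = 0.16.
t = (126.4 − 0.0225)/0.16 = 790 days (vs. the pure-advection estimate x/v = 790 d).

790 days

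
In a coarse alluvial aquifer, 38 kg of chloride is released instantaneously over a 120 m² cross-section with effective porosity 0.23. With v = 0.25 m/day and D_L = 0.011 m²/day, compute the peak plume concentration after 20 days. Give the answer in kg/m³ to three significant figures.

0.828 kg/m³

The peak of an instantaneous 1D plume sits at x = vt; there the Gaussian factor is 1 and C_max = M/(n_e·A·√(4πDt)), where n_e·A is the pore area the mass is dissolved in.
√(4πDt) = √(4π × 0.011 × 20) = 1.663 m, so C_max = 38/(0.23 × 120 × 1.663) = 0.828 kg/m³.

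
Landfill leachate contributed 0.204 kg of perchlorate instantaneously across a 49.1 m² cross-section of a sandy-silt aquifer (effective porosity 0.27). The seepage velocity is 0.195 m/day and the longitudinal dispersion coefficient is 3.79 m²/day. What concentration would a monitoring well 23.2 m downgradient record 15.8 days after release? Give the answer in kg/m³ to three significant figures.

0.000104 kg/m³

For an instantaneous plane source, C(x,t) = M/(n_e·A·√(4πDt)) · exp(−(x−vt)²/(4Dt)), with n_e·A the pore (flow) area.
Plume center vt = 0.195 × 15.8 = 3.081 m, so the well at 23.2 m is 20.119 m downgradient of the peak.
√(4πDt) = 27.43 m, giving peak height M/(n_e·A·√(4πDt)) = 0.204/(0.27 × 49.1 × 27.43) = 0.0005610 kg/m³.
(x−vt)²/(4Dt) = (20.119)²/(4 × 3.79 × 15.8) = 1.690; exp(−1.690) = 0.1845.
C = 0.0005610 × 0.1845 = 0.000104 kg/m³.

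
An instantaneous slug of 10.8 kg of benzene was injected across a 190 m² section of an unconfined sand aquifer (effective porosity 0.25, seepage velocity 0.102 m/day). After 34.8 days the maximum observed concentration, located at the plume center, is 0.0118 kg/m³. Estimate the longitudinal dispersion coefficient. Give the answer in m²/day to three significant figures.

0.849 m²/day

At the plume center C_max = M/(n_e·A·√(4πDt)), so D = M²/(4πt·(n_e·A·C_max)²).
n_e·A·C_max = 0.25 × 190 × 0.0118 = 0.5605 kg/m.
D = 10.8²/(4π × 34.8 × 0.5605²) = 0.849 m²/day.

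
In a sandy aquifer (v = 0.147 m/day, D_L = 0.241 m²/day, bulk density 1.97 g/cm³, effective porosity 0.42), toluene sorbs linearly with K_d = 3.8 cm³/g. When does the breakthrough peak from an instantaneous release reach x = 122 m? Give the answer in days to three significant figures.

15400 days

Retardation factor R = 1 + ρ_b·K_d/n = 1 + 1.97 × 3.8/0.42 = 18.82.
Sorption retards both mechanisms: v_R = v/R = 0.007811 m/day, D_R = D/R = 0.01281 m²/day.
Peak time from v_R²t² + 2D_R t − x² = 0: t = (√(D_R² + v_R²x²) − D_R)/v_R².
√(D_R² + v_R²x²) = √(0.01281² + 0.007811² × 122²) = 0.9530; v_R² = 6.101e-05.
t = (0.9530 − 0.01281)/6.101e-05 = 15400 days.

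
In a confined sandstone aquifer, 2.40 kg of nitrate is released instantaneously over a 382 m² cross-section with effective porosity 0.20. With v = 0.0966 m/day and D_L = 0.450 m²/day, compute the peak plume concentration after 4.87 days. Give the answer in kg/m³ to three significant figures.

0.00599 kg/m³

The peak of an instantaneous 1D plume sits at x = vt; there the Gaussian factor is 1 and C_max = M/(n_e·A·√(4πDt)), where n_e·A is the pore area the mass is dissolved in.
√(4πDt) = √(4π × 0.450 × 4.87) = 5.248 m, so C_max = 2.40/(0.20 × 382 × 5.248) = 0.00599 kg/m³.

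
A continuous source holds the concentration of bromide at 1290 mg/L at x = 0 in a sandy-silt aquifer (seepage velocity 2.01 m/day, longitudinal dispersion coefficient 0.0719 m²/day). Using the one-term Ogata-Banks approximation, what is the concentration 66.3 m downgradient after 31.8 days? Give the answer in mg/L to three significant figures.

171 mg/L

For a continuous step input, C/C₀ ≈ ½·erfc((x−vt)/(2√(Dt))).
vt = 2.01 × 31.8 = 63.918 m and 2√(Dt) = 2√(0.0719 × 31.8) = 3.024 m.
Argument (x−vt)/(2√(Dt)) = (66.3 − 63.918)/3.024 = 0.7877; ½·erfc(0.7877) = 0.1326.
C = 1290 × 0.1326 = 171 mg/L.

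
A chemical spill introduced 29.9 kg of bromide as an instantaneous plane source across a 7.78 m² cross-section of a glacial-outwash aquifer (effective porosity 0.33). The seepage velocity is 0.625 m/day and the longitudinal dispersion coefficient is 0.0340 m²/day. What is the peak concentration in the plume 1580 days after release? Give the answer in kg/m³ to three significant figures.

The peak of an instantaneous 1D plume sits at x = vt; there the Gaussian factor is 1 and C_max = M/(n_e·A·√(4πDt)), where n_e·A is the pore area the mass is dissolved in.
√(4πDt) = √(4π × 0.0340 × 1580) = 25.98 m, so C_max = 29.9/(0.33 × 7.78 × 25.98) = 0.448 kg/m³.

0.448 kg/m³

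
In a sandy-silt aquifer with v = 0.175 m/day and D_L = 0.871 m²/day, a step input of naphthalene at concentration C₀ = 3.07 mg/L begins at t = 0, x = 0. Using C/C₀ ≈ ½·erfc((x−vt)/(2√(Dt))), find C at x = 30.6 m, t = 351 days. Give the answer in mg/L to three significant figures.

For a continuous step input, C/C₀ ≈ ½·erfc((x−vt)/(2√(Dt))).
vt = 0.175 × 351 = 61.425 m and 2√(Dt) = 2√(0.871 × 351) = 34.97 m.
Argument (x−vt)/(2√(Dt)) = (30.6 − 61.425)/34.97 = -0.8815; ½·erfc(-0.8815) = 0.8937.
C = 3.07 × 0.8937 = 2.74 mg/L.

2.74 mg/L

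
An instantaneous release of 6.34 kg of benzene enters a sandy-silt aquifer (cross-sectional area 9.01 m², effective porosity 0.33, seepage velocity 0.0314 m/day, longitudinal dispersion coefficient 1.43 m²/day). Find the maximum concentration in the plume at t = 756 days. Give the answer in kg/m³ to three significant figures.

0.0183 kg/m³

The peak of an instantaneous 1D plume sits at x = vt; there the Gaussian factor is 1 and C_max = M/(n_e·A·√(4πDt)), where n_e·A is the pore area the mass is dissolved in.
√(4πDt) = √(4π × 1.43 × 756) = 116.6 m, so C_max = 6.34/(0.33 × 9.01 × 116.6) = 0.0183 kg/m³.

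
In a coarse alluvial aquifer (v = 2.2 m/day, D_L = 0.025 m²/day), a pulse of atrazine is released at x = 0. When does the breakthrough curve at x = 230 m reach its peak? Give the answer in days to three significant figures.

105 days

For the 1D instantaneous-source solution, setting ∂C/∂t = 0 at fixed x gives v²t² + 2Dt − x² = 0, so t = (√(D² + v²x²) − D)/v².
√(D² + v²x²) = √(0.025² + 2.2² × 230²) = 506.0; v² = 4.84.
t = (506.0 − 0.025)/4.84 = 105 days (vs. the pure-advection estimate x/v = 105 d).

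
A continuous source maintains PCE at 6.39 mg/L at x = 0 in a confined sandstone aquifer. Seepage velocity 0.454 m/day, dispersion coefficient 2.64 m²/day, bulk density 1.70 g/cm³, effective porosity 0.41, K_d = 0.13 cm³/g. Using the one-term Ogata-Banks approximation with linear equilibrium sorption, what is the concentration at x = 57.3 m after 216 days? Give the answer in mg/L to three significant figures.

Retardation factor R = 1 + ρ_b·K_d/n = 1 + 1.70 × 0.13/0.41 = 1.539.
Sorption retards both mechanisms: v_R = v/R = 0.2950 m/day, D_R = D/R = 1.715 m²/day.
v_R·t = 0.2950 × 216 = 63.72 m; 2√(D_R t) = 38.49 m; argument = (57.3 − 63.72)/38.49 = -0.1668.
C = C₀ × ½·erfc(-0.1668) = 6.39 × 0.5932 = 3.79 mg/L.

3.79 mg/L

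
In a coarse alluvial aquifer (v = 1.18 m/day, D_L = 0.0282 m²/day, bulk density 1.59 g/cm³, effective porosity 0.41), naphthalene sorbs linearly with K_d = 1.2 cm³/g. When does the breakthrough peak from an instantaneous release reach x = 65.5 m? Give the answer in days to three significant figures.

314 days

Retardation factor R = 1 + ρ_b·K_d/n = 1 + 1.59 × 1.2/0.41 = 5.654.
Sorption retards both mechanisms: v_R = v/R = 0.2087 m/day, D_R = D/R = 0.004988 m²/day.
Peak time from v_R²t² + 2D_R t − x² = 0: t = (√(D_R² + v_R²x²) − D_R)/v_R².
√(D_R² + v_R²x²) = √(0.004988² + 0.2087² × 65.5²) = 13.67; v_R² = 0.04356.
t = (13.67 − 0.004988)/0.04356 = 314 days.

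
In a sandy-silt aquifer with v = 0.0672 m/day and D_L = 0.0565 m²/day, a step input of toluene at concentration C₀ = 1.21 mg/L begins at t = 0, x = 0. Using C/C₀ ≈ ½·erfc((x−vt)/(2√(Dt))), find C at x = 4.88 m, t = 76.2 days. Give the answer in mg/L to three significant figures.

0.645 mg/L

For a continuous step input, C/C₀ ≈ ½·erfc((x−vt)/(2√(Dt))).
vt = 0.0672 × 76.2 = 5.12064 m and 2√(Dt) = 2√(0.0565 × 76.2) = 4.150 m.
Argument (x−vt)/(2√(Dt)) = (4.88 − 5.12064)/4.150 = -0.05799; ½·erfc(-0.05799) = 0.5327.
C = 1.21 × 0.5327 = 0.645 mg/L.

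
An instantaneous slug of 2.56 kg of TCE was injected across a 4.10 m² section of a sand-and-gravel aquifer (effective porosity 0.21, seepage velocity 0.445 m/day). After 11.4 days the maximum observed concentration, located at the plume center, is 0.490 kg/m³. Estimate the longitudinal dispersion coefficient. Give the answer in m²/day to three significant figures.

0.257 m²/day

At the plume center C_max = M/(n_e·A·√(4πDt)), so D = M²/(4πt·(n_e·A·C_max)²).
n_e·A·C_max = 0.21 × 4.10 × 0.490 = 0.4219 kg/m.
D = 2.56²/(4π × 11.4 × 0.4219²) = 0.257 m²/day.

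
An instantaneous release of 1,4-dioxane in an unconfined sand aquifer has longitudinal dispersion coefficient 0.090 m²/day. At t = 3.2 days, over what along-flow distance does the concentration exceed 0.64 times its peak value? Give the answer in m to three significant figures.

The plume is Gaussian with σ = √(2Dt) = √(2 × 0.090 × 3.2) = 0.7589 m.
C/C_peak = exp(−Δx²/(2σ²)) = 0.64 ⇒ Δx = σ·√(−2 ln 0.64) = 0.7589 × 0.9448 = 0.7170 m.
Width = 2Δx = 1.43 m.

1.43 m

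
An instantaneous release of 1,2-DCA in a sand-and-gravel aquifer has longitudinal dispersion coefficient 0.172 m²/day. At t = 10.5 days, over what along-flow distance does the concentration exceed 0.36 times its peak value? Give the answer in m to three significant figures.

The plume is Gaussian with σ = √(2Dt) = √(2 × 0.172 × 10.5) = 1.901 m.
C/C_peak = exp(−Δx²/(2σ²)) = 0.36 ⇒ Δx = σ·√(−2 ln 0.36) = 1.901 × 1.429 = 2.717 m.
Width = 2Δx = 5.43 m.

5.43 m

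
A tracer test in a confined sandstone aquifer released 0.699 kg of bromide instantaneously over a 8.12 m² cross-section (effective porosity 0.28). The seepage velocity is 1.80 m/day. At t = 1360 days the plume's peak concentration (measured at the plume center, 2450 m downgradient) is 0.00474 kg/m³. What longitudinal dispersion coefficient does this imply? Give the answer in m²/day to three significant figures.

At the plume center C_max = M/(n_e·A·√(4πDt)), so D = M²/(4πt·(n_e·A·C_max)²).
n_e·A·C_max = 0.28 × 8.12 × 0.00474 = 0.01078 kg/m.
D = 0.699²/(4π × 1360 × 0.01078²) = 0.246 m²/day.

0.246 m²/day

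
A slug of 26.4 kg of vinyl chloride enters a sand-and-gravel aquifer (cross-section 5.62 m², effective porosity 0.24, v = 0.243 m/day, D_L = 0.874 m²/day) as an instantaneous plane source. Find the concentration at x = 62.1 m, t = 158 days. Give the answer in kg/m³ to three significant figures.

0.170 kg/m³

For an instantaneous plane source, C(x,t) = M/(n_e·A·√(4πDt)) · exp(−(x−vt)²/(4Dt)), with n_e·A the pore (flow) area.
Plume center vt = 0.243 × 158 = 38.394 m, so the well at 62.1 m is 23.706 m downgradient of the peak.
√(4πDt) = 41.66 m, giving peak height M/(n_e·A·√(4πDt)) = 26.4/(0.24 × 5.62 × 41.66) = 0.4698 kg/m³.
(x−vt)²/(4Dt) = (23.706)²/(4 × 0.874 × 158) = 1.017; exp(−1.017) = 0.3617.
C = 0.4698 × 0.3617 = 0.170 kg/m³.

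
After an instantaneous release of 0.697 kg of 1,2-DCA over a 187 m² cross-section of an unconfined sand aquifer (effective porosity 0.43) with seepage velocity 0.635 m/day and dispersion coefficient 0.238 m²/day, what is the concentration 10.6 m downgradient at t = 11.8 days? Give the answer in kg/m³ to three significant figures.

For an instantaneous plane source, C(x,t) = M/(n_e·A·√(4πDt)) · exp(−(x−vt)²/(4Dt)), with n_e·A the pore (flow) area.
Plume center vt = 0.635 × 11.8 = 7.493 m, so the well at 10.6 m is 3.107 m downgradient of the peak.
√(4πDt) = 5.941 m, giving peak height M/(n_e·A·√(4πDt)) = 0.697/(0.43 × 187 × 5.941) = 0.001459 kg/m³.
(x−vt)²/(4Dt) = (3.107)²/(4 × 0.238 × 11.8) = 0.8593; exp(−0.8593) = 0.4235.
C = 0.001459 × 0.4235 = 0.000618 kg/m³.

0.000618 kg/m³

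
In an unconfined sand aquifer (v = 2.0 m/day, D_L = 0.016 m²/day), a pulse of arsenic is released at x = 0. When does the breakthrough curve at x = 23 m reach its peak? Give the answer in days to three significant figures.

For the 1D instantaneous-source solution, setting ∂C/∂t = 0 at fixed x gives v²t² + 2Dt − x² = 0, so t = (√(D² + v²x²) − D)/v².
√(D² + v²x²) = √(0.016² + 2.0² × 23²) = 46.00; v² = 4.
t = (46.00 − 0.016)/4 = 11.5 days (vs. the pure-advection estimate x/v = 11.5 d).

11.5 days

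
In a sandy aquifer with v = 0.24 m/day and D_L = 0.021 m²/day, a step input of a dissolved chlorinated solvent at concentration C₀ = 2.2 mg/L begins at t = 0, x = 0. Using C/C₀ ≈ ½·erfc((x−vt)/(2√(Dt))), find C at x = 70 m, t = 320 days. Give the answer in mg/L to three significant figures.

For a continuous step input, C/C₀ ≈ ½·erfc((x−vt)/(2√(Dt))).
vt = 0.24 × 320 = 76.8 m and 2√(Dt) = 2√(0.021 × 320) = 5.185 m.
Argument (x−vt)/(2√(Dt)) = (70 − 76.8)/5.185 = -1.311; ½·erfc(-1.311) = 0.9681.
C = 2.2 × 0.9681 = 2.13 mg/L.

2.13 mg/L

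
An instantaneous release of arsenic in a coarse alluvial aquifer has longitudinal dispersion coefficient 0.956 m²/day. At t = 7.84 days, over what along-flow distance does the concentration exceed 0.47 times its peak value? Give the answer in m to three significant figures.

The plume is Gaussian with σ = √(2Dt) = √(2 × 0.956 × 7.84) = 3.872 m.
C/C_peak = exp(−Δx²/(2σ²)) = 0.47 ⇒ Δx = σ·√(−2 ln 0.47) = 3.872 × 1.229 = 4.759 m.
Width = 2Δx = 9.52 m.

9.52 m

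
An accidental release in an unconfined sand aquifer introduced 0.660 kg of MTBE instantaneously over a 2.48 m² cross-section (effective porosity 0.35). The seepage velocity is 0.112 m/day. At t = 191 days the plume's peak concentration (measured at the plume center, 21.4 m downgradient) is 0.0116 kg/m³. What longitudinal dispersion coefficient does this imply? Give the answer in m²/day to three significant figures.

At the plume center C_max = M/(n_e·A·√(4πDt)), so D = M²/(4πt·(n_e·A·C_max)²).
n_e·A·C_max = 0.35 × 2.48 × 0.0116 = 0.01007 kg/m.
D = 0.660²/(4π × 191 × 0.01007²) = 1.79 m²/day.

1.79 m²/day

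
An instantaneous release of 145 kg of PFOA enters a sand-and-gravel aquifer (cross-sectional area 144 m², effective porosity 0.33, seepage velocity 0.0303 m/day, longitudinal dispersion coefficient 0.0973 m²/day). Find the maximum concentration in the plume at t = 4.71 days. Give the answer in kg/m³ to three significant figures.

1.27 kg/m³

The peak of an instantaneous 1D plume sits at x = vt; there the Gaussian factor is 1 and C_max = M/(n_e·A·√(4πDt)), where n_e·A is the pore area the mass is dissolved in.
√(4πDt) = √(4π × 0.0973 × 4.71) = 2.400 m, so C_max = 145/(0.33 × 144 × 2.400) = 1.27 kg/m³.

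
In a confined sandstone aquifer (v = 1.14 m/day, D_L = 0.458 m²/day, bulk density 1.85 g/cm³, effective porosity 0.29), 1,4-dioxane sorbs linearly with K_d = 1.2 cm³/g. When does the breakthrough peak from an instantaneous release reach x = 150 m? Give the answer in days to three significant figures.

Retardation factor R = 1 + ρ_b·K_d/n = 1 + 1.85 × 1.2/0.29 = 8.655.
Sorption retards both mechanisms: v_R = v/R = 0.1317 m/day, D_R = D/R = 0.05292 m²/day.
Peak time from v_R²t² + 2D_R t − x² = 0: t = (√(D_R² + v_R²x²) − D_R)/v_R².
√(D_R² + v_R²x²) = √(0.05292² + 0.1317² × 150²) = 19.76; v_R² = 0.01734.
t = (19.76 − 0.05292)/0.01734 = 1140 days.

1140 days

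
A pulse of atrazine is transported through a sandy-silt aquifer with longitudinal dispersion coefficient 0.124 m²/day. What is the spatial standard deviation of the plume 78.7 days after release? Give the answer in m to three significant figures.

Dispersive spreading gives a Gaussian with σ² = 2Dt; advection only shifts the center.
σ = √(2 × 0.124 × 78.7) = 4.42 m.

4.42 m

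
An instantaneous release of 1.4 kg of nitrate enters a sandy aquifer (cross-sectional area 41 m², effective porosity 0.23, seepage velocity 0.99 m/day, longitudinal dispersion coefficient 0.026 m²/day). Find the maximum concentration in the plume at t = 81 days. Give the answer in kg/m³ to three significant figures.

The peak of an instantaneous 1D plume sits at x = vt; there the Gaussian factor is 1 and C_max = M/(n_e·A·√(4πDt)), where n_e·A is the pore area the mass is dissolved in.
√(4πDt) = √(4π × 0.026 × 81) = 5.144 m, so C_max = 1.4/(0.23 × 41 × 5.144) = 0.0289 kg/m³.

0.0289 kg/m³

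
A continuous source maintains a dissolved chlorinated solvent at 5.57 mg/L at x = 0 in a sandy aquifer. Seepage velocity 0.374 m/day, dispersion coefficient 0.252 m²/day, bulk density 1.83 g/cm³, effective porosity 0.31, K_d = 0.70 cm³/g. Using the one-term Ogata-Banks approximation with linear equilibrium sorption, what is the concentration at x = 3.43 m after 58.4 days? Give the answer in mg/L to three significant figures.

3.54 mg/L

Retardation factor R = 1 + ρ_b·K_d/n = 1 + 1.83 × 0.70/0.31 = 5.132.
Sorption retards both mechanisms: v_R = v/R = 0.07288 m/day, D_R = D/R = 0.04910 m²/day.
v_R·t = 0.07288 × 58.4 = 4.256192 m; 2√(D_R t) = 3.387 m; argument = (3.43 − 4.256192)/3.387 = -0.2439.
C = C₀ × ½·erfc(-0.2439) = 5.57 × 0.6349 = 3.54 mg/L.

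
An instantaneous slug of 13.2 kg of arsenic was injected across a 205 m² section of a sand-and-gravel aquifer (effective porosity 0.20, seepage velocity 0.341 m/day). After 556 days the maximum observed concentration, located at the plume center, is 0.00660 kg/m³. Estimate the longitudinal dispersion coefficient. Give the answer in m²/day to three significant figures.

0.341 m²/day

At the plume center C_max = M/(n_e·A·√(4πDt)), so D = M²/(4πt·(n_e·A·C_max)²).
n_e·A·C_max = 0.20 × 205 × 0.00660 = 0.2706 kg/m.
D = 13.2²/(4π × 556 × 0.2706²) = 0.341 m²/day.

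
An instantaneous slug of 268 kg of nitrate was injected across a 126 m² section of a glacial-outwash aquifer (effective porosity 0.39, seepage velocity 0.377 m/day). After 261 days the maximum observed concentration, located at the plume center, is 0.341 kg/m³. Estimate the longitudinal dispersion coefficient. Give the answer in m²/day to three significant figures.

0.0780 m²/day

At the plume center C_max = M/(n_e·A·√(4πDt)), so D = M²/(4πt·(n_e·A·C_max)²).
n_e·A·C_max = 0.39 × 126 × 0.341 = 16.76 kg/m.
D = 268²/(4π × 261 × 16.76²) = 0.0780 m²/day.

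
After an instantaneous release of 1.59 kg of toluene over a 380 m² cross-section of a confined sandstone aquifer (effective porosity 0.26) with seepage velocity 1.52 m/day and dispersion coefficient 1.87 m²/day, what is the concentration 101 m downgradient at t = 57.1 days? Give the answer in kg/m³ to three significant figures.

0.000274 kg/m³

For an instantaneous plane source, C(x,t) = M/(n_e·A·√(4πDt)) · exp(−(x−vt)²/(4Dt)), with n_e·A the pore (flow) area.
Plume center vt = 1.52 × 57.1 = 86.792 m, so the well at 101 m is 14.208 m downgradient of the peak.
√(4πDt) = 36.63 m, giving peak height M/(n_e·A·√(4πDt)) = 1.59/(0.26 × 380 × 36.63) = 0.0004393 kg/m³.
(x−vt)²/(4Dt) = (14.208)²/(4 × 1.87 × 57.1) = 0.4726; exp(−0.4726) = 0.6234.
C = 0.0004393 × 0.6234 = 0.000274 kg/m³.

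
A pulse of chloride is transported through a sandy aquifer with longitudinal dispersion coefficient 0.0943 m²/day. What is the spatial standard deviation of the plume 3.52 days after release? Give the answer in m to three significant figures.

Dispersive spreading gives a Gaussian with σ² = 2Dt; advection only shifts the center.
σ = √(2 × 0.0943 × 3.52) = 0.815 m.

0.815 m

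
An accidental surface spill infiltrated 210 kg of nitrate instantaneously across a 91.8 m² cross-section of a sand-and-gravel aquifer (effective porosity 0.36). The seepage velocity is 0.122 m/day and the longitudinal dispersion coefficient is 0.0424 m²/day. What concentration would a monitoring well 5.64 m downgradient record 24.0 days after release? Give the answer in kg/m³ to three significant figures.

0.292 kg/m³

For an instantaneous plane source, C(x,t) = M/(n_e·A·√(4πDt)) · exp(−(x−vt)²/(4Dt)), with n_e·A the pore (flow) area.
Plume center vt = 0.122 × 24.0 = 2.928 m, so the well at 5.64 m is 2.712 m downgradient of the peak.
√(4πDt) = 3.576 m, giving peak height M/(n_e·A·√(4πDt)) = 210/(0.36 × 91.8 × 3.576) = 1.777 kg/m³.
(x−vt)²/(4Dt) = (2.712)²/(4 × 0.0424 × 24.0) = 1.807; exp(−1.807) = 0.1641.
C = 1.777 × 0.1641 = 0.292 kg/m³.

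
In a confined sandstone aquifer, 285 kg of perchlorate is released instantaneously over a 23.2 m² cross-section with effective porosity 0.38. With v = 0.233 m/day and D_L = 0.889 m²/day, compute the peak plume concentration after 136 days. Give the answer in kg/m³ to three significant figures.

0.829 kg/m³

The peak of an instantaneous 1D plume sits at x = vt; there the Gaussian factor is 1 and C_max = M/(n_e·A·√(4πDt)), where n_e·A is the pore area the mass is dissolved in.
√(4πDt) = √(4π × 0.889 × 136) = 38.98 m, so C_max = 285/(0.38 × 23.2 × 38.98) = 0.829 kg/m³.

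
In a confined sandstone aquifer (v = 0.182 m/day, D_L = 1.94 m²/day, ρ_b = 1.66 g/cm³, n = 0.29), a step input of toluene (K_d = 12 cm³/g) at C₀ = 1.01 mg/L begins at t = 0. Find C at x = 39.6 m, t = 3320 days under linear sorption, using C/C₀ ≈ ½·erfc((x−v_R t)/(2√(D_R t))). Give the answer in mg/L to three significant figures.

Retardation factor R = 1 + ρ_b·K_d/n = 1 + 1.66 × 12/0.29 = 69.69.
Sorption retards both mechanisms: v_R = v/R = 0.002612 m/day, D_R = D/R = 0.02784 m²/day.
v_R·t = 0.002612 × 3320 = 8.67184 m; 2√(D_R t) = 19.23 m; argument = (39.6 − 8.67184)/19.23 = 1.608.
C = C₀ × ½·erfc(1.608) = 1.01 × 0.01148 = 0.0116 mg/L.

0.0116 mg/L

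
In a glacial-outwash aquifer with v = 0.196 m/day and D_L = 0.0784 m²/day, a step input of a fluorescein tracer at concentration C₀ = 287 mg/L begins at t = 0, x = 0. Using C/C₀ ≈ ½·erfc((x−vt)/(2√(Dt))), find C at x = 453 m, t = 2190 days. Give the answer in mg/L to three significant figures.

For a continuous step input, C/C₀ ≈ ½·erfc((x−vt)/(2√(Dt))).
vt = 0.196 × 2190 = 429.24 m and 2√(Dt) = 2√(0.0784 × 2190) = 26.21 m.
Argument (x−vt)/(2√(Dt)) = (453 − 429.24)/26.21 = 0.9065; ½·erfc(0.9065) = 0.09992.
C = 287 × 0.09992 = 28.7 mg/L.

28.7 mg/L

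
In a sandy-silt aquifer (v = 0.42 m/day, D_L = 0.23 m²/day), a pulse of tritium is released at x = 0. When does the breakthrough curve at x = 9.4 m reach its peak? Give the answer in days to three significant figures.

21.1 days

For the 1D instantaneous-source solution, setting ∂C/∂t = 0 at fixed x gives v²t² + 2Dt − x² = 0, so t = (√(D² + v²x²) − D)/v².
√(D² + v²x²) = √(0.23² + 0.42² × 9.4²) = 3.955; v² = 0.1764.
t = (3.955 − 0.23)/0.1764 = 21.1 days (vs. the pure-advection estimate x/v = 22.4 d).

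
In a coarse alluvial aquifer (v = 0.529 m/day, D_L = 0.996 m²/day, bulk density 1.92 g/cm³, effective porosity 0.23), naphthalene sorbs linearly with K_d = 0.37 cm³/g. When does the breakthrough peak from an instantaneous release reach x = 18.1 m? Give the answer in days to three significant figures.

Retardation factor R = 1 + ρ_b·K_d/n = 1 + 1.92 × 0.37/0.23 = 4.089.
Sorption retards both mechanisms: v_R = v/R = 0.1294 m/day, D_R = D/R = 0.2436 m²/day.
Peak time from v_R²t² + 2D_R t − x² = 0: t = (√(D_R² + v_R²x²) − D_R)/v_R².
√(D_R² + v_R²x²) = √(0.2436² + 0.1294² × 18.1²) = 2.355; v_R² = 0.01674.
t = (2.355 − 0.2436)/0.01674 = 126 days.

126 days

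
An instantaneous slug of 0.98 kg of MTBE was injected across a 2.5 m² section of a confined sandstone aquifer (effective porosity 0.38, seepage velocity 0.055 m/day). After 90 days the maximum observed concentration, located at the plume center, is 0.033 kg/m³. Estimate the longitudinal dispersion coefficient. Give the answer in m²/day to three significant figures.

At the plume center C_max = M/(n_e·A·√(4πDt)), so D = M²/(4πt·(n_e·A·C_max)²).
n_e·A·C_max = 0.38 × 2.5 × 0.033 = 0.03135 kg/m.
D = 0.98²/(4π × 90 × 0.03135²) = 0.864 m²/day.

0.864 m²/day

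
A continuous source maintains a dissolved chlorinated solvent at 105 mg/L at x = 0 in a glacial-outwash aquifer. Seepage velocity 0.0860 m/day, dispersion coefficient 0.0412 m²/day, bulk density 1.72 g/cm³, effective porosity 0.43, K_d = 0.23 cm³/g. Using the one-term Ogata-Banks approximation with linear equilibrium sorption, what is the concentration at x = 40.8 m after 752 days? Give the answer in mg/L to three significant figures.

Retardation factor R = 1 + ρ_b·K_d/n = 1 + 1.72 × 0.23/0.43 = 1.920.
Sorption retards both mechanisms: v_R = v/R = 0.04479 m/day, D_R = D/R = 0.02146 m²/day.
v_R·t = 0.04479 × 752 = 33.68208 m; 2√(D_R t) = 8.034 m; argument = (40.8 − 33.68208)/8.034 = 0.8860.
C = C₀ × ½·erfc(0.8860) = 105 × 0.1051 = 11.0 mg/L.

11.0 mg/L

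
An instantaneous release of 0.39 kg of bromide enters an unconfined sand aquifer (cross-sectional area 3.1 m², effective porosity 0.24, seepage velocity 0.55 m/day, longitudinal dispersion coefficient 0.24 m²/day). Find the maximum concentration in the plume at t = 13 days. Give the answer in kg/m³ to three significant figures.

0.0837 kg/m³

The peak of an instantaneous 1D plume sits at x = vt; there the Gaussian factor is 1 and C_max = M/(n_e·A·√(4πDt)), where n_e·A is the pore area the mass is dissolved in.
√(4πDt) = √(4π × 0.24 × 13) = 6.262 m, so C_max = 0.39/(0.24 × 3.1 × 6.262) = 0.0837 kg/m³.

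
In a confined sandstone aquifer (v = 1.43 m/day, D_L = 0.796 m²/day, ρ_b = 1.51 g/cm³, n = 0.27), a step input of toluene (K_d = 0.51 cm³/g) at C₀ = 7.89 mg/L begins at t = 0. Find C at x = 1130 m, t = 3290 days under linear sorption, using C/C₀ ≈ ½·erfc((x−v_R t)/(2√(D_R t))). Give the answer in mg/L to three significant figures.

7.84 mg/L

Retardation factor R = 1 + ρ_b·K_d/n = 1 + 1.51 × 0.51/0.27 = 3.852.
Sorption retards both mechanisms: v_R = v/R = 0.3712 m/day, D_R = D/R = 0.2066 m²/day.
v_R·t = 0.3712 × 3290 = 1221.248 m; 2√(D_R t) = 52.14 m; argument = (1130 − 1221.248)/52.14 = -1.750.
C = C₀ × ½·erfc(-1.750) = 7.89 × 0.9933 = 7.84 mg/L.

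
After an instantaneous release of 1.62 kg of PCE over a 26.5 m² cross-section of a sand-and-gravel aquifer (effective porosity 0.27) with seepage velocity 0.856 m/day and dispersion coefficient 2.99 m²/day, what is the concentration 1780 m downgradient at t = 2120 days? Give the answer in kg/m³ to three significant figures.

For an instantaneous plane source, C(x,t) = M/(n_e·A·√(4πDt)) · exp(−(x−vt)²/(4Dt)), with n_e·A the pore (flow) area.
Plume center vt = 0.856 × 2120 = 1814.72 m, so the well at 1780 m is 34.72 m upgradient of the peak.
√(4πDt) = 282.2 m, giving peak height M/(n_e·A·√(4πDt)) = 1.62/(0.27 × 26.5 × 282.2) = 0.0008023 kg/m³.
(x−vt)²/(4Dt) = (-34.72)²/(4 × 2.99 × 2120) = 0.04754; exp(−0.04754) = 0.9536.
C = 0.0008023 × 0.9536 = 0.000765 kg/m³.

0.000765 kg/m³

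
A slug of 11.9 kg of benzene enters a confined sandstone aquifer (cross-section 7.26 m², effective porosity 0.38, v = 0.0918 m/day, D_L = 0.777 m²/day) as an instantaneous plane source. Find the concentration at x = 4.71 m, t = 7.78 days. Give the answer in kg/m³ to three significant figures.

0.256 kg/m³

For an instantaneous plane source, C(x,t) = M/(n_e·A·√(4πDt)) · exp(−(x−vt)²/(4Dt)), with n_e·A the pore (flow) area.
Plume center vt = 0.0918 × 7.78 = 0.714204 m, so the well at 4.71 m is 3.995796 m downgradient of the peak.
√(4πDt) = 8.716 m, giving peak height M/(n_e·A·√(4πDt)) = 11.9/(0.38 × 7.26 × 8.716) = 0.4949 kg/m³.
(x−vt)²/(4Dt) = (3.995796)²/(4 × 0.777 × 7.78) = 0.6603; exp(−0.6603) = 0.5167.
C = 0.4949 × 0.5167 = 0.256 kg/m³.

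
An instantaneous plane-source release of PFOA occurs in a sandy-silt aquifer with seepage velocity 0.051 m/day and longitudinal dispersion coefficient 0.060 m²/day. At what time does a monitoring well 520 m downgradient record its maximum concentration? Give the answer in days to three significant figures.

10200 days

For the 1D instantaneous-source solution, setting ∂C/∂t = 0 at fixed x gives v²t² + 2Dt − x² = 0, so t = (√(D² + v²x²) − D)/v².
√(D² + v²x²) = √(0.060² + 0.051² × 520²) = 26.52; v² = 0.002601.
t = (26.52 − 0.060)/0.002601 = 10200 days (vs. the pure-advection estimate x/v = 10200 d).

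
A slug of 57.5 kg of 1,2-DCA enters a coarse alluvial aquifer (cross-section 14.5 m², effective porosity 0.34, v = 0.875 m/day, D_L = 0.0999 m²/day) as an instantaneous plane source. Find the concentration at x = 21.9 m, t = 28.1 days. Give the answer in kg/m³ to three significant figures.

1.03 kg/m³

For an instantaneous plane source, C(x,t) = M/(n_e·A·√(4πDt)) · exp(−(x−vt)²/(4Dt)), with n_e·A the pore (flow) area.
Plume center vt = 0.875 × 28.1 = 24.5875 m, so the well at 21.9 m is 2.6875 m upgradient of the peak.
√(4πDt) = 5.939 m, giving peak height M/(n_e·A·√(4πDt)) = 57.5/(0.34 × 14.5 × 5.939) = 1.964 kg/m³.
(x−vt)²/(4Dt) = (-2.6875)²/(4 × 0.0999 × 28.1) = 0.6432; exp(−0.6432) = 0.5256.
C = 1.964 × 0.5256 = 1.03 kg/m³.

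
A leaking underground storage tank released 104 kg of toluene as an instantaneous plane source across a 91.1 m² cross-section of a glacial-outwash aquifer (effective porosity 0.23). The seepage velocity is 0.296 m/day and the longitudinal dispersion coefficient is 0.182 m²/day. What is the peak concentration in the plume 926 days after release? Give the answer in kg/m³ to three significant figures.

0.108 kg/m³

The peak of an instantaneous 1D plume sits at x = vt; there the Gaussian factor is 1 and C_max = M/(n_e·A·√(4πDt)), where n_e·A is the pore area the mass is dissolved in.
√(4πDt) = √(4π × 0.182 × 926) = 46.02 m, so C_max = 104/(0.23 × 91.1 × 46.02) = 0.108 kg/m³.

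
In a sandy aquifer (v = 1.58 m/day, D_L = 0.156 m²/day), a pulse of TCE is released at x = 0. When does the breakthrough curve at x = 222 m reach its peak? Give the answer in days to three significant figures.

140 days

For the 1D instantaneous-source solution, setting ∂C/∂t = 0 at fixed x gives v²t² + 2Dt − x² = 0, so t = (√(D² + v²x²) − D)/v².
√(D² + v²x²) = √(0.156² + 1.58² × 222²) = 350.8; v² = 2.4964.
t = (350.8 − 0.156)/2.4964 = 140 days (vs. the pure-advection estimate x/v = 141 d).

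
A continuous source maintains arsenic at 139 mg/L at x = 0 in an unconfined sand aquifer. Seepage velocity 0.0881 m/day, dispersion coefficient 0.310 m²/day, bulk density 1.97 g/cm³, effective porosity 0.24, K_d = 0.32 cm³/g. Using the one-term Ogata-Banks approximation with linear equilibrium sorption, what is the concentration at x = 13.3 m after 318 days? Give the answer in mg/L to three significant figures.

31.2 mg/L

Retardation factor R = 1 + ρ_b·K_d/n = 1 + 1.97 × 0.32/0.24 = 3.627.
Sorption retards both mechanisms: v_R = v/R = 0.02429 m/day, D_R = D/R = 0.08547 m²/day.
v_R·t = 0.02429 × 318 = 7.72422 m; 2√(D_R t) = 10.43 m; argument = (13.3 − 7.72422)/10.43 = 0.5346.
C = C₀ × ½·erfc(0.5346) = 139 × 0.2248 = 31.2 mg/L.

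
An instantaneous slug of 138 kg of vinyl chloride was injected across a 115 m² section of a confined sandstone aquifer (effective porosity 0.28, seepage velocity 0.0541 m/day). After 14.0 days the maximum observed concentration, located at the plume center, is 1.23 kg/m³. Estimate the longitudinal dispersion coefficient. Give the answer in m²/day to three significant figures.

At the plume center C_max = M/(n_e·A·√(4πDt)), so D = M²/(4πt·(n_e·A·C_max)²).
n_e·A·C_max = 0.28 × 115 × 1.23 = 39.61 kg/m.
D = 138²/(4π × 14.0 × 39.61²) = 0.0690 m²/day.

0.0690 m²/day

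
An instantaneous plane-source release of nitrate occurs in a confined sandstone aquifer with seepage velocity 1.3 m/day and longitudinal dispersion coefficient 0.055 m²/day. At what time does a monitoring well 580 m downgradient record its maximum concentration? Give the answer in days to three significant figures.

446 days

For the 1D instantaneous-source solution, setting ∂C/∂t = 0 at fixed x gives v²t² + 2Dt − x² = 0, so t = (√(D² + v²x²) − D)/v².
√(D² + v²x²) = √(0.055² + 1.3² × 580²) = 754.0; v² = 1.69.
t = (754.0 − 0.055)/1.69 = 446 days (vs. the pure-advection estimate x/v = 446 d).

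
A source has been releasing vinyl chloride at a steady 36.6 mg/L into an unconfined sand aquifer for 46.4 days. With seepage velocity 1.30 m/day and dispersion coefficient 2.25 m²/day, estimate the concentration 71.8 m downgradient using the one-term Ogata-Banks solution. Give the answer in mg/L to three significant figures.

For a continuous step input, C/C₀ ≈ ½·erfc((x−vt)/(2√(Dt))).
vt = 1.30 × 46.4 = 60.32 m and 2√(Dt) = 2√(2.25 × 46.4) = 20.44 m.
Argument (x−vt)/(2√(Dt)) = (71.8 − 60.32)/20.44 = 0.5616; ½·erfc(0.5616) = 0.2135.
C = 36.6 × 0.2135 = 7.81 mg/L.

7.81 mg/L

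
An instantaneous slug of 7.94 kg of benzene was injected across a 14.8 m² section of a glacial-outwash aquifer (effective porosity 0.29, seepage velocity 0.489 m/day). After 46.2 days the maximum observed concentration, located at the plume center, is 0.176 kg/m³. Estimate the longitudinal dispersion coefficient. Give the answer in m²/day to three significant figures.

At the plume center C_max = M/(n_e·A·√(4πDt)), so D = M²/(4πt·(n_e·A·C_max)²).
n_e·A·C_max = 0.29 × 14.8 × 0.176 = 0.7554 kg/m.
D = 7.94²/(4π × 46.2 × 0.7554²) = 0.190 m²/day.

0.190 m²/day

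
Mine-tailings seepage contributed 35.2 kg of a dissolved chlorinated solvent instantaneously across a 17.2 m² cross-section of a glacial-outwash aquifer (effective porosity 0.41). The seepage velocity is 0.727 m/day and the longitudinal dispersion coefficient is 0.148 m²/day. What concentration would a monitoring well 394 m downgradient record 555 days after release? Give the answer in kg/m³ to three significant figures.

For an instantaneous plane source, C(x,t) = M/(n_e·A·√(4πDt)) · exp(−(x−vt)²/(4Dt)), with n_e·A the pore (flow) area.
Plume center vt = 0.727 × 555 = 403.485 m, so the well at 394 m is 9.485 m upgradient of the peak.
√(4πDt) = 32.13 m, giving peak height M/(n_e·A·√(4πDt)) = 35.2/(0.41 × 17.2 × 32.13) = 0.1554 kg/m³.
(x−vt)²/(4Dt) = (-9.485)²/(4 × 0.148 × 555) = 0.2738; exp(−0.2738) = 0.7605.
C = 0.1554 × 0.7605 = 0.118 kg/m³.

0.118 kg/m³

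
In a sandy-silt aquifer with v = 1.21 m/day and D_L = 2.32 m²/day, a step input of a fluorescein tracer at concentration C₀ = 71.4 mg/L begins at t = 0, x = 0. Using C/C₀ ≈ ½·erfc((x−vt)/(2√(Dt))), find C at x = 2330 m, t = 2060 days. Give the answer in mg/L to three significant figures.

For a continuous step input, C/C₀ ≈ ½·erfc((x−vt)/(2√(Dt))).
vt = 1.21 × 2060 = 2492.6 m and 2√(Dt) = 2√(2.32 × 2060) = 138.3 m.
Argument (x−vt)/(2√(Dt)) = (2330 − 2492.6)/138.3 = -1.176; ½·erfc(-1.176) = 0.9519.
C = 71.4 × 0.9519 = 68.0 mg/L.

68.0 mg/L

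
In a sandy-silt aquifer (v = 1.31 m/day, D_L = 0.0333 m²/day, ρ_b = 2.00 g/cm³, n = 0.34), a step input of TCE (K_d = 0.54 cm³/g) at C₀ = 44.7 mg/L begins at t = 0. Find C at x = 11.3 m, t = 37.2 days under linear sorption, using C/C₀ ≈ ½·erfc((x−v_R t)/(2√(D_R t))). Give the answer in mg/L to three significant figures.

Retardation factor R = 1 + ρ_b·K_d/n = 1 + 2.00 × 0.54/0.34 = 4.176.
Sorption retards both mechanisms: v_R = v/R = 0.3137 m/day, D_R = D/R = 0.007974 m²/day.
v_R·t = 0.3137 × 37.2 = 11.66964 m; 2√(D_R t) = 1.089 m; argument = (11.3 − 11.66964)/1.089 = -0.3394.
C = C₀ × ½·erfc(-0.3394) = 44.7 × 0.6844 = 30.6 mg/L.

30.6 mg/L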